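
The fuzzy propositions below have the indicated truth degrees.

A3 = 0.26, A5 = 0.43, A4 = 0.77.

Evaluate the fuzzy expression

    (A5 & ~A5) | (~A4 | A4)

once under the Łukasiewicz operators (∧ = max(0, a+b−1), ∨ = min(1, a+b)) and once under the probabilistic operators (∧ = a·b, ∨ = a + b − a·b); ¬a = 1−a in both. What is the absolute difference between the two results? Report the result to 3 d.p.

0.134

Under Łukasiewicz:
  ~A5 = 1 − 0.43 = 0.57
  A5 & ~A5 = max(0, a+b−1) on (0.43, 0.57) = 0.00
  ~A4 = 1 − 0.77 = 0.23
  ~A4 | A4 = min(1, a+b) on (0.23, 0.77) = 1.00
  (A5 & ~A5) | (~A4 | A4) = min(1, a+b) on (0.00, 1.00) = 1.00
  → value = 1.0000
Under probabilistic:
  ~A5 = 1 − 0.4300 = 0.5700
  A5 & ~A5 = a·b on (0.4300, 0.5700) = 0.2451
  ~A4 = 1 − 0.7700 = 0.2300
  ~A4 | A4 = a + b − a·b on (0.2300, 0.7700) = 0.8229
  (A5 & ~A5) | (~A4 | A4) = a + b − a·b on (0.2451, 0.8229) = 0.8663
  → value = 0.8663
|1.0000 − 0.8663| = 0.134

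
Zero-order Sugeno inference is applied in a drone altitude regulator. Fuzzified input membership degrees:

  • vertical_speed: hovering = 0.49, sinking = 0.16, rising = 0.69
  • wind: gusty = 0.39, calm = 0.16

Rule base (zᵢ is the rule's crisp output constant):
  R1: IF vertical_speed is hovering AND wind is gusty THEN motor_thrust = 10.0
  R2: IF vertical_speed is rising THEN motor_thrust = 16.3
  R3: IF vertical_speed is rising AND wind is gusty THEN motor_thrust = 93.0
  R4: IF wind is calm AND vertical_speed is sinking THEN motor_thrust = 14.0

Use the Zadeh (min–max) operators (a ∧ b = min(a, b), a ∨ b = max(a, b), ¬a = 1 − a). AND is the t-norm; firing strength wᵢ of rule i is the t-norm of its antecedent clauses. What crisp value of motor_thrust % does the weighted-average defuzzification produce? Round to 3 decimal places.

R1 (z=10.0): hovering=0.49, gusty=0.39; AND[min(a, b)] → w = 0.39
R2 (z=16.3): rising=0.69 → w = 0.69
R3 (z=93.0): rising=0.69, gusty=0.39; AND[min(a, b)] → w = 0.39
R4 (z=14.0): calm=0.16, sinking=0.16; AND[min(a, b)] → w = 0.16
Weighted average = (0.39·10.0 + 0.69·16.3 + 0.39·93.0 + 0.16·14.0) / (0.39 + 0.69 + 0.39 + 0.16)
  = 53.6570 / 1.6300 = 32.918

32.918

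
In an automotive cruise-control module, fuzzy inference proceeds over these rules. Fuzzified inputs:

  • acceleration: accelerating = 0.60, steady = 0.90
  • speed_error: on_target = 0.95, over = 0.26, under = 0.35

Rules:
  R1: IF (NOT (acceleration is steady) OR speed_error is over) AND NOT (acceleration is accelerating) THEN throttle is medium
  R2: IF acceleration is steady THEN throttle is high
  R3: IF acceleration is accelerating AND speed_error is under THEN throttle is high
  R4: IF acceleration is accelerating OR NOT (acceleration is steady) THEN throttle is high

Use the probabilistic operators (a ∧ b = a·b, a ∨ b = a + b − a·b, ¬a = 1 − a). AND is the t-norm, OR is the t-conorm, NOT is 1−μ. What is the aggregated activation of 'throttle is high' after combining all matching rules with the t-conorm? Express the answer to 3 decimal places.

0.972

R1: (¬steady=1−0.90=0.10 OR over=0.26) = 0.3340; AND[a·b] with ¬accelerating=1−0.60=0.40 → w = 0.1336
R2: steady=0.90 → w = 0.9000
R3: accelerating=0.60, under=0.35; AND[a·b] → w = 0.2100
R4: accelerating=0.60, ¬steady=1−0.90=0.10; OR[a + b − a·b] → w = 0.6400
Rules with consequent 'high': {R2, R3, R4} → strengths 0.9000, 0.2100, 0.6400
Aggregate via t-conorm [a + b − a·b]: 0.9716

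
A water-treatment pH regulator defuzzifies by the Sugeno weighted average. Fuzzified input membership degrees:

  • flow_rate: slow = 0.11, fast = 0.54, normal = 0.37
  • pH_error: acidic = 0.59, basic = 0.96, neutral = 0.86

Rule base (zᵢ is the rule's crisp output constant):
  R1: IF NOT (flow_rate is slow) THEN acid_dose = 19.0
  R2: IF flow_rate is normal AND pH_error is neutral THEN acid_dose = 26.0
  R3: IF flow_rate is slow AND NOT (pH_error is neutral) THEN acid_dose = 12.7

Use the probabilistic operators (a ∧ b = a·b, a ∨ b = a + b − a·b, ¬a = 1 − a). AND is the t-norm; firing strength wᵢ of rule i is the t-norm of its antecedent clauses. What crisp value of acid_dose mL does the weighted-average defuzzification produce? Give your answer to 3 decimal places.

R1 (z=19.0): ¬slow=1−0.11=0.89 → w = 0.8900
R2 (z=26.0): normal=0.37, neutral=0.86; AND[a·b] → w = 0.3182
R3 (z=12.7): slow=0.11, ¬neutral=1−0.86=0.14; AND[a·b] → w = 0.0154
Weighted average = (0.8900·19.0 + 0.3182·26.0 + 0.0154·12.7) / (0.8900 + 0.3182 + 0.0154)
  = 25.3788 / 1.2236 = 20.741

20.741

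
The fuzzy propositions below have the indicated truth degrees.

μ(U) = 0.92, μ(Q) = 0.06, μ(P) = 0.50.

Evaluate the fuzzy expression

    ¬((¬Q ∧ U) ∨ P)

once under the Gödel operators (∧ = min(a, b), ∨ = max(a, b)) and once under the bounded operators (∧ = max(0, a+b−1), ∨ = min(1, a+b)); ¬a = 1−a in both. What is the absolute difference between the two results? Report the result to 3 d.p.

0.080

Under Gödel:
  ¬Q = 1 − 0.06 = 0.94
  ¬Q ∧ U = min(a, b) on (0.94, 0.92) = 0.92
  (¬Q ∧ U) ∨ P = max(a, b) on (0.92, 0.50) = 0.92
  ¬((¬Q ∧ U) ∨ P) = 1 − 0.92 = 0.08
  → value = 0.0800
Under bounded:
  ¬Q = 1 − 0.06 = 0.94
  ¬Q ∧ U = max(0, a+b−1) on (0.94, 0.92) = 0.86
  (¬Q ∧ U) ∨ P = min(1, a+b) on (0.86, 0.50) = 1.00
  ¬((¬Q ∧ U) ∨ P) = 1 − 1.00 = 0.00
  → value = 0.0000
|0.0800 − 0.0000| = 0.080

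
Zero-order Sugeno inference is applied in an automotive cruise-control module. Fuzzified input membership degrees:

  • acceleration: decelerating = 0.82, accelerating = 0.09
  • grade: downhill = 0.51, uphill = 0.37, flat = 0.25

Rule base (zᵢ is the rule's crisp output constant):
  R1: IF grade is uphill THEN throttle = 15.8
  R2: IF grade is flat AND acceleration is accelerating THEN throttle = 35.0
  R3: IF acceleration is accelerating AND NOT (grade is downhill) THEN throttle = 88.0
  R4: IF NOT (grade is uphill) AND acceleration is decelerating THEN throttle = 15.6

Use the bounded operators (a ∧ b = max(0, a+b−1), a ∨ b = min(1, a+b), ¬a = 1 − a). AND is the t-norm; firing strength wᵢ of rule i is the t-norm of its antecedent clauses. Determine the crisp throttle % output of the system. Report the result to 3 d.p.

R1 (z=15.8): uphill=0.37 → w = 0.37
R2 (z=35.0): flat=0.25, accelerating=0.09; AND[max(0, a+b−1)] → w = 0.00
R3 (z=88.0): accelerating=0.09, ¬downhill=1−0.51=0.49; AND[max(0, a+b−1)] → w = 0.00
R4 (z=15.6): ¬uphill=1−0.37=0.63, decelerating=0.82; AND[max(0, a+b−1)] → w = 0.45
Weighted average = (0.37·15.8 + 0.00·35.0 + 0.00·88.0 + 0.45·15.6) / (0.37 + 0.00 + 0.00 + 0.45)
  = 12.8660 / 0.8200 = 15.690

15.690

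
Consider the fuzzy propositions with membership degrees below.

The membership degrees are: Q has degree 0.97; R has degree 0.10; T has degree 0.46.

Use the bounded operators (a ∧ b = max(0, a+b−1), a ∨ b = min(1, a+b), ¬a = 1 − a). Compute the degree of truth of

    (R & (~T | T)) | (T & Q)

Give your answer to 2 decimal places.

~T = 1 − 0.46 = 0.54
~T | T = min(1, a+b) on (0.54, 0.46) = 1.00
R & (~T | T) = max(0, a+b−1) on (0.10, 1.00) = 0.10
T & Q = max(0, a+b−1) on (0.46, 0.97) = 0.43
(R & (~T | T)) | (T & Q) = min(1, a+b) on (0.10, 0.43) = 0.53

0.53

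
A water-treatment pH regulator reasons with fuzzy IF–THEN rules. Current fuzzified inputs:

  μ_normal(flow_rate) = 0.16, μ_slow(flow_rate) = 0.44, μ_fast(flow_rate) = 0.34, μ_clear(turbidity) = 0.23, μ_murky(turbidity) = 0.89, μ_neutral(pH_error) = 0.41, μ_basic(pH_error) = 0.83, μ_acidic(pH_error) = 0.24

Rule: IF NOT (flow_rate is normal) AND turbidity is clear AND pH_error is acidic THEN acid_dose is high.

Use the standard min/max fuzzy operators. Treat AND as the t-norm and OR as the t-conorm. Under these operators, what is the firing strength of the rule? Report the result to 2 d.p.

0.23

firing strength: ¬normal=1−0.16=0.84, clear=0.23, acidic=0.24; AND[min(a, b)] → w = 0.23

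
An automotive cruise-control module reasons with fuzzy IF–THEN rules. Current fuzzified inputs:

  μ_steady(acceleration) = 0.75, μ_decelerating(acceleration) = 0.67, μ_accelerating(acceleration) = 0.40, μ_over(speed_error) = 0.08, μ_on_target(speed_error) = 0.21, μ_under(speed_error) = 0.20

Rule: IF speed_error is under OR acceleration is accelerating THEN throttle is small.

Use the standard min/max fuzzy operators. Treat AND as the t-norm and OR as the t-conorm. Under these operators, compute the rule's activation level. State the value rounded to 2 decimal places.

0.40

firing strength: under=0.20, accelerating=0.40; OR[max(a, b)] → w = 0.40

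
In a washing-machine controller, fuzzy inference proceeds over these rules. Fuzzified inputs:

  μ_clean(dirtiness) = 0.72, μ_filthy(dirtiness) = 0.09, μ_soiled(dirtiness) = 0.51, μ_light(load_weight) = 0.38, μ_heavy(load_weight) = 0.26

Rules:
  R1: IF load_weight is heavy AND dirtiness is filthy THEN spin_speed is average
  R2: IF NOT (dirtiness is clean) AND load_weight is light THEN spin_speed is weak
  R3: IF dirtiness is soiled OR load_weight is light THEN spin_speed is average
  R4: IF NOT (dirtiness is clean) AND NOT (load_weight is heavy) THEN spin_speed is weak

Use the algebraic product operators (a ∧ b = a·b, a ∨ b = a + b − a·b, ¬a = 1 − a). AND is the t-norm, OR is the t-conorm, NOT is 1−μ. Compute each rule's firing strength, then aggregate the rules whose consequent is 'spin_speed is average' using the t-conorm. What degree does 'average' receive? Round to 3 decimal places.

R1: heavy=0.26, filthy=0.09; AND[a·b] → w = 0.0234
R2: ¬clean=1−0.72=0.28, light=0.38; AND[a·b] → w = 0.1064
R3: soiled=0.51, light=0.38; OR[a + b − a·b] → w = 0.6962
R4: ¬clean=1−0.72=0.28, ¬heavy=1−0.26=0.74; AND[a·b] → w = 0.2072
Rules with consequent 'average': {R1, R3} → strengths 0.0234, 0.6962
Aggregate via t-conorm [a + b − a·b]: 0.7033

0.703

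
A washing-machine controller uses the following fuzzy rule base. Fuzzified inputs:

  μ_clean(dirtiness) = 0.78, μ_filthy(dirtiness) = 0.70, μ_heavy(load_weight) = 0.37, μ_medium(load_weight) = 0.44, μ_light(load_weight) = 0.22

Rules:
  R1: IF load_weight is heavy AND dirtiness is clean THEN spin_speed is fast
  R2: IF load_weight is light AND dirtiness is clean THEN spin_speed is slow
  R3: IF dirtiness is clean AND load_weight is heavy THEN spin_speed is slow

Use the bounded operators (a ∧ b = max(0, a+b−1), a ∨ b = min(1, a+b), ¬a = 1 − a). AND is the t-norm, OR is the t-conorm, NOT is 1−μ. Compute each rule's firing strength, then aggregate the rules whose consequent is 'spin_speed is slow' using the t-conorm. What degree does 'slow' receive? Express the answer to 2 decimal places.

R1: heavy=0.37, clean=0.78; AND[max(0, a+b−1)] → w = 0.15
R2: light=0.22, clean=0.78; AND[max(0, a+b−1)] → w = 0.00
R3: clean=0.78, heavy=0.37; AND[max(0, a+b−1)] → w = 0.15
Rules with consequent 'slow': {R2, R3} → strengths 0.00, 0.15
Aggregate via t-conorm [min(1, a+b)]: 0.15

0.15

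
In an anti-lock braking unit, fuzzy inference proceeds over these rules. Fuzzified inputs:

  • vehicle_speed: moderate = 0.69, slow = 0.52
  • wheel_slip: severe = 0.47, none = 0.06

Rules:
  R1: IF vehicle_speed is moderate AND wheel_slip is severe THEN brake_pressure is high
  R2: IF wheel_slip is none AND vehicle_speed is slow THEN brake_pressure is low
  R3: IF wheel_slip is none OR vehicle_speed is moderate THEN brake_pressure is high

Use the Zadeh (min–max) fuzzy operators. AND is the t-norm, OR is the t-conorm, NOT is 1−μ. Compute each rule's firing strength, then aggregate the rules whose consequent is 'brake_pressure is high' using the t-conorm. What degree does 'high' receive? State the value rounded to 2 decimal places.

0.69

R1: moderate=0.69, severe=0.47; AND[min(a, b)] → w = 0.47
R2: none=0.06, slow=0.52; AND[min(a, b)] → w = 0.06
R3: none=0.06, moderate=0.69; OR[max(a, b)] → w = 0.69
Rules with consequent 'high': {R1, R3} → strengths 0.47, 0.69
Aggregate via t-conorm [max(a, b)]: 0.69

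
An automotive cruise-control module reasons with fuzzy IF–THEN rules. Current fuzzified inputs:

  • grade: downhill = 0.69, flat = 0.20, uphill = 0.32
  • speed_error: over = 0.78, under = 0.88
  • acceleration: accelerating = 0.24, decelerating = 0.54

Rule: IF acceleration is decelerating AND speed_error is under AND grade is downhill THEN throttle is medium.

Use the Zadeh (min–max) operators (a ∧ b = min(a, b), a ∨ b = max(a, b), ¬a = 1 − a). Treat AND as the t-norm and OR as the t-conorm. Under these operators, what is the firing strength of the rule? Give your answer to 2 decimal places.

0.54

firing strength: decelerating=0.54, under=0.88, downhill=0.69; AND[min(a, b)] → w = 0.54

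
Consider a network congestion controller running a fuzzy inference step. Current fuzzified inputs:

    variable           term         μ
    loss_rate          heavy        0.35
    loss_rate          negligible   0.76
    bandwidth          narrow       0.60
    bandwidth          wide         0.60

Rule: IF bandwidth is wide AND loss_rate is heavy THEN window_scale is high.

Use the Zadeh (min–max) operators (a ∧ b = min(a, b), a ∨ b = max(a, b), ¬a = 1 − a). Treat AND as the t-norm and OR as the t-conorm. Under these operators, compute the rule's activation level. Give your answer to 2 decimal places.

0.35

firing strength: wide=0.60, heavy=0.35; AND[min(a, b)] → w = 0.35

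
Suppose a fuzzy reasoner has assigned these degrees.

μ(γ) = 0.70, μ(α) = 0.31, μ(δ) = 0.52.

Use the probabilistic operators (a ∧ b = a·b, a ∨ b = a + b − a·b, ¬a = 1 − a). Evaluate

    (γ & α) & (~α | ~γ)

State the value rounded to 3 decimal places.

0.170

γ & α = a·b on (0.7000, 0.3100) = 0.2170
~α = 1 − 0.3100 = 0.6900
~γ = 1 − 0.7000 = 0.3000
~α | ~γ = a + b − a·b on (0.6900, 0.3000) = 0.7830
(γ & α) & (~α | ~γ) = a·b on (0.2170, 0.7830) = 0.1699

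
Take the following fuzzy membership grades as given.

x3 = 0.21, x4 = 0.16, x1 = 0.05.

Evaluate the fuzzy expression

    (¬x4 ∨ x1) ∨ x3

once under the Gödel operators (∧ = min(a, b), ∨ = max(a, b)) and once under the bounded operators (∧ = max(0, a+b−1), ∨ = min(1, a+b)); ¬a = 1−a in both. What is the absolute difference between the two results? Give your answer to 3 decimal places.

0.160

Under Gödel:
  ¬x4 = 1 − 0.16 = 0.84
  ¬x4 ∨ x1 = max(a, b) on (0.84, 0.05) = 0.84
  (¬x4 ∨ x1) ∨ x3 = max(a, b) on (0.84, 0.21) = 0.84
  → value = 0.8400
Under bounded:
  ¬x4 = 1 − 0.16 = 0.84
  ¬x4 ∨ x1 = min(1, a+b) on (0.84, 0.05) = 0.89
  (¬x4 ∨ x1) ∨ x3 = min(1, a+b) on (0.89, 0.21) = 1.00
  → value = 1.0000
|0.8400 − 1.0000| = 0.160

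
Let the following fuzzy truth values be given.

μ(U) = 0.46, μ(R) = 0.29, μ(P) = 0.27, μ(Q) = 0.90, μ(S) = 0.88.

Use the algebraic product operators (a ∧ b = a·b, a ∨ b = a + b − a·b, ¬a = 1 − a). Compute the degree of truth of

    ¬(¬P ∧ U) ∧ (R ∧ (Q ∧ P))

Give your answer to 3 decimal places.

0.047

¬P = 1 − 0.2700 = 0.7300
¬P ∧ U = a·b on (0.7300, 0.4600) = 0.3358
¬(¬P ∧ U) = 1 − 0.3358 = 0.6642
Q ∧ P = a·b on (0.9000, 0.2700) = 0.2430
R ∧ (Q ∧ P) = a·b on (0.2900, 0.2430) = 0.0705
¬(¬P ∧ U) ∧ (R ∧ (Q ∧ P)) = a·b on (0.6642, 0.0705) = 0.0468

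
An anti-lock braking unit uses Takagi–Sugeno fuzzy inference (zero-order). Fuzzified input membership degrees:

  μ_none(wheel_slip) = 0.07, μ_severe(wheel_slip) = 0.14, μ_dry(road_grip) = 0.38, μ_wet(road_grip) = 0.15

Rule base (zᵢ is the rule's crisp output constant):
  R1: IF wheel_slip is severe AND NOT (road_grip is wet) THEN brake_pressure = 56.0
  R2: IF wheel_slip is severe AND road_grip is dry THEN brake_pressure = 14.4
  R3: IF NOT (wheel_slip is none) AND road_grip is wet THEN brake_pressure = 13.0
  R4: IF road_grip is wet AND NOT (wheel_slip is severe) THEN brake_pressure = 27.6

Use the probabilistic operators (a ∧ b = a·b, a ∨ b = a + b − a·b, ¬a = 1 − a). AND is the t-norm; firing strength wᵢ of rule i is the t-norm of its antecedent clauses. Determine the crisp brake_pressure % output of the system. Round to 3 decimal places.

R1 (z=56.0): severe=0.14, ¬wet=1−0.15=0.85; AND[a·b] → w = 0.1190
R2 (z=14.4): severe=0.14, dry=0.38; AND[a·b] → w = 0.0532
R3 (z=13.0): ¬none=1−0.07=0.93, wet=0.15; AND[a·b] → w = 0.1395
R4 (z=27.6): wet=0.15, ¬severe=1−0.14=0.86; AND[a·b] → w = 0.1290
Weighted average = (0.1190·56.0 + 0.0532·14.4 + 0.1395·13.0 + 0.1290·27.6) / (0.1190 + 0.0532 + 0.1395 + 0.1290)
  = 12.8040 / 0.4407 = 29.054

29.054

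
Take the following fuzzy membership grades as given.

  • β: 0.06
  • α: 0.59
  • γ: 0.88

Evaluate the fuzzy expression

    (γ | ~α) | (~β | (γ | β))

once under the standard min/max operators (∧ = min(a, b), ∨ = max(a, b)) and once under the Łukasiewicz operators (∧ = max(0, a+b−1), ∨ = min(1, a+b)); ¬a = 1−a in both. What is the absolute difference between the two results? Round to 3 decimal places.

Under standard min/max:
  ~α = 1 − 0.59 = 0.41
  γ | ~α = max(a, b) on (0.88, 0.41) = 0.88
  ~β = 1 − 0.06 = 0.94
  γ | β = max(a, b) on (0.88, 0.06) = 0.88
  ~β | (γ | β) = max(a, b) on (0.94, 0.88) = 0.94
  (γ | ~α) | (~β | (γ | β)) = max(a, b) on (0.88, 0.94) = 0.94
  → value = 0.9400
Under Łukasiewicz:
  ~α = 1 − 0.59 = 0.41
  γ | ~α = min(1, a+b) on (0.88, 0.41) = 1.00
  ~β = 1 − 0.06 = 0.94
  γ | β = min(1, a+b) on (0.88, 0.06) = 0.94
  ~β | (γ | β) = min(1, a+b) on (0.94, 0.94) = 1.00
  (γ | ~α) | (~β | (γ | β)) = min(1, a+b) on (1.00, 1.00) = 1.00
  → value = 1.0000
|0.9400 − 1.0000| = 0.060

0.060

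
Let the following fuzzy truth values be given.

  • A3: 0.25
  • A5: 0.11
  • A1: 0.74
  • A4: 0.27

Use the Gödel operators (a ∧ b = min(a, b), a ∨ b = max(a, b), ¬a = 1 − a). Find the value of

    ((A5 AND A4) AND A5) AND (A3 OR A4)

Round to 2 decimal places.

A5 AND A4 = min(a, b) on (0.11, 0.27) = 0.11
(A5 AND A4) AND A5 = min(a, b) on (0.11, 0.11) = 0.11
A3 OR A4 = max(a, b) on (0.25, 0.27) = 0.27
((A5 AND A4) AND A5) AND (A3 OR A4) = min(a, b) on (0.11, 0.27) = 0.11

0.11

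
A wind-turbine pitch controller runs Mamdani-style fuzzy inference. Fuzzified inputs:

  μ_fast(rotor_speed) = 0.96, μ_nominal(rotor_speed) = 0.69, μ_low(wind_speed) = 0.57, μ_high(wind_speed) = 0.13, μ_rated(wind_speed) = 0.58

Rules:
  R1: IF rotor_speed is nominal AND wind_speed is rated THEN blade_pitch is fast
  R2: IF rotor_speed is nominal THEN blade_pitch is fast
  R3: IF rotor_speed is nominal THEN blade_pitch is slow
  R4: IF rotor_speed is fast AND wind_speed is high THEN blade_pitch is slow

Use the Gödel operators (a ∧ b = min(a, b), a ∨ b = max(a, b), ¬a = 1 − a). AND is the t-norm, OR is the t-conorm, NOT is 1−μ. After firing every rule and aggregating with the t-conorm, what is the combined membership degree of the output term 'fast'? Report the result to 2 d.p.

R1: nominal=0.69, rated=0.58; AND[min(a, b)] → w = 0.58
R2: nominal=0.69 → w = 0.69
R3: nominal=0.69 → w = 0.69
R4: fast=0.96, high=0.13; AND[min(a, b)] → w = 0.13
Rules with consequent 'fast': {R1, R2} → strengths 0.58, 0.69
Aggregate via t-conorm [max(a, b)]: 0.69

0.69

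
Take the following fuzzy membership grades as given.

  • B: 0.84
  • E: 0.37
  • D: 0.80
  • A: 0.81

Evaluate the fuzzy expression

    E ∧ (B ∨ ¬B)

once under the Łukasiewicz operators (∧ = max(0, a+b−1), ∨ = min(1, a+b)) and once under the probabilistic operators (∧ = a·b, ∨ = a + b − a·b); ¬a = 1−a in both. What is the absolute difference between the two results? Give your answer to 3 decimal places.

Under Łukasiewicz:
  ¬B = 1 − 0.84 = 0.16
  B ∨ ¬B = min(1, a+b) on (0.84, 0.16) = 1.00
  E ∧ (B ∨ ¬B) = max(0, a+b−1) on (0.37, 1.00) = 0.37
  → value = 0.3700
Under probabilistic:
  ¬B = 1 − 0.8400 = 0.1600
  B ∨ ¬B = a + b − a·b on (0.8400, 0.1600) = 0.8656
  E ∧ (B ∨ ¬B) = a·b on (0.3700, 0.8656) = 0.3203
  → value = 0.3203
|0.3700 − 0.3203| = 0.050

0.050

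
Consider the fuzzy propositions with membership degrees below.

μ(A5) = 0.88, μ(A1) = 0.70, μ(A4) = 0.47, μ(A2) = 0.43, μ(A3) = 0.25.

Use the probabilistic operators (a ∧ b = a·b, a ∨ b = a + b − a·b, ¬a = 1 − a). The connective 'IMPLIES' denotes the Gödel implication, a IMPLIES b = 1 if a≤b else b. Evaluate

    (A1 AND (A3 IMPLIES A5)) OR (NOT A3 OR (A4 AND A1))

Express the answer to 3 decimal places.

0.950

A3 IMPLIES A5  [Gödel: 1 if a≤b else b] with a=0.2500, b=0.8800 → 1.0000
A1 AND (A3 IMPLIES A5) = a·b on (0.7000, 1.0000) = 0.7000
NOT A3 = 1 − 0.2500 = 0.7500
A4 AND A1 = a·b on (0.4700, 0.7000) = 0.3290
NOT A3 OR (A4 AND A1) = a + b − a·b on (0.7500, 0.3290) = 0.8322
(A1 AND (A3 IMPLIES A5)) OR (NOT A3 OR (A4 AND A1)) = a + b − a·b on (0.7000, 0.8322) = 0.9497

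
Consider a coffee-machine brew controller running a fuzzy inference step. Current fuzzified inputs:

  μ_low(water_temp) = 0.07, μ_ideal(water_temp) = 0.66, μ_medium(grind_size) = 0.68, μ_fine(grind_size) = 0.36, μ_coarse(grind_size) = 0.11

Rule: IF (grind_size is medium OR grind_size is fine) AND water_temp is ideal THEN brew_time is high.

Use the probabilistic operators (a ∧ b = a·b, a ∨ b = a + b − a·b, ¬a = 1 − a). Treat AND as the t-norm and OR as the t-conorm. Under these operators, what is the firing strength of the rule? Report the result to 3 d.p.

0.525

firing strength: (medium=0.68 OR fine=0.36) = 0.7952; AND[a·b] with ideal=0.66 → w = 0.5248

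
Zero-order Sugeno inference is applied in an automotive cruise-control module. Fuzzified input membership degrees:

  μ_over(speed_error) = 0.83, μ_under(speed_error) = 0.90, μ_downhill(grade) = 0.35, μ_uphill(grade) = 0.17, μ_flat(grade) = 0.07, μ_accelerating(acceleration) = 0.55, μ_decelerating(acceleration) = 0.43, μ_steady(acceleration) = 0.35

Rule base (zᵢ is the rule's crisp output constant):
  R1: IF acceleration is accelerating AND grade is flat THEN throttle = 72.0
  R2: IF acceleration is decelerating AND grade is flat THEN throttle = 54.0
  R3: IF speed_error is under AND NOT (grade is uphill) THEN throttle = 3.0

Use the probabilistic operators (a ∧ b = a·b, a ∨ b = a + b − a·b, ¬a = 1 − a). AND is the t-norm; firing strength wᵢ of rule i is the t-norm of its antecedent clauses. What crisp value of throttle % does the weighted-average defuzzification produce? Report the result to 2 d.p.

8.14

R1 (z=72.0): accelerating=0.55, flat=0.07; AND[a·b] → w = 0.0385
R2 (z=54.0): decelerating=0.43, flat=0.07; AND[a·b] → w = 0.0301
R3 (z=3.0): under=0.90, ¬uphill=1−0.17=0.83; AND[a·b] → w = 0.7470
Weighted average = (0.0385·72.0 + 0.0301·54.0 + 0.7470·3.0) / (0.0385 + 0.0301 + 0.7470)
  = 6.6384 / 0.8156 = 8.14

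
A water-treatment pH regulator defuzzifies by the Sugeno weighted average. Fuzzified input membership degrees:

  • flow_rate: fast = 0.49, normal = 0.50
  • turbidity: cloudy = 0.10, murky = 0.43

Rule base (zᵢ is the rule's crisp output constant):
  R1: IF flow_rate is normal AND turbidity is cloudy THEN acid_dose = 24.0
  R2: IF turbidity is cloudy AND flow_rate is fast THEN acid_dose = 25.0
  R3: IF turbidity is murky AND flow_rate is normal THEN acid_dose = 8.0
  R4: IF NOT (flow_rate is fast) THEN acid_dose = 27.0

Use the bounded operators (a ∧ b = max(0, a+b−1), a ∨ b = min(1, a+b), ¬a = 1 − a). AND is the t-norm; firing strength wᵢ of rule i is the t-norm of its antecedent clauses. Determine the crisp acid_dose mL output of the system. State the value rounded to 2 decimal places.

27.00

R1 (z=24.0): normal=0.50, cloudy=0.10; AND[max(0, a+b−1)] → w = 0.00
R2 (z=25.0): cloudy=0.10, fast=0.49; AND[max(0, a+b−1)] → w = 0.00
R3 (z=8.0): murky=0.43, normal=0.50; AND[max(0, a+b−1)] → w = 0.00
R4 (z=27.0): ¬fast=1−0.49=0.51 → w = 0.51
Weighted average = (0.00·24.0 + 0.00·25.0 + 0.00·8.0 + 0.51·27.0) / (0.00 + 0.00 + 0.00 + 0.51)
  = 13.7700 / 0.5100 = 27.00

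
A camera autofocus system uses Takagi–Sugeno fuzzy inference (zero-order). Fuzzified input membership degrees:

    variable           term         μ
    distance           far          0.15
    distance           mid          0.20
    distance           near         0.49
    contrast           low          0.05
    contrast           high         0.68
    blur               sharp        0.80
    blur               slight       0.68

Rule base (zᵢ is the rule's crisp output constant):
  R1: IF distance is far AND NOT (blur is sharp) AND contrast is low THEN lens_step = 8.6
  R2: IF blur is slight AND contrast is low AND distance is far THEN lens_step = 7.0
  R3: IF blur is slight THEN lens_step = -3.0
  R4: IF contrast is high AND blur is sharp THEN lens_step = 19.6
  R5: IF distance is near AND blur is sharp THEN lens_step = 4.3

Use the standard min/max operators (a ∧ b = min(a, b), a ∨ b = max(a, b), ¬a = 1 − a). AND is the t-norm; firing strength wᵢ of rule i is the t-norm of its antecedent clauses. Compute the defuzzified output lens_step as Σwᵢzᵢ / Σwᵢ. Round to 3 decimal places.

7.269

R1 (z=8.6): far=0.15, ¬sharp=1−0.80=0.20, low=0.05; AND[min(a, b)] → w = 0.05
R2 (z=7.0): slight=0.68, low=0.05, far=0.15; AND[min(a, b)] → w = 0.05
R3 (z=-3.0): slight=0.68 → w = 0.68
R4 (z=19.6): high=0.68, sharp=0.80; AND[min(a, b)] → w = 0.68
R5 (z=4.3): near=0.49, sharp=0.80; AND[min(a, b)] → w = 0.49
Weighted average = (0.05·8.6 + 0.05·7.0 + 0.68·-3.0 + 0.68·19.6 + 0.49·4.3) / (0.05 + 0.05 + 0.68 + 0.68 + 0.49)
  = 14.1750 / 1.9500 = 7.269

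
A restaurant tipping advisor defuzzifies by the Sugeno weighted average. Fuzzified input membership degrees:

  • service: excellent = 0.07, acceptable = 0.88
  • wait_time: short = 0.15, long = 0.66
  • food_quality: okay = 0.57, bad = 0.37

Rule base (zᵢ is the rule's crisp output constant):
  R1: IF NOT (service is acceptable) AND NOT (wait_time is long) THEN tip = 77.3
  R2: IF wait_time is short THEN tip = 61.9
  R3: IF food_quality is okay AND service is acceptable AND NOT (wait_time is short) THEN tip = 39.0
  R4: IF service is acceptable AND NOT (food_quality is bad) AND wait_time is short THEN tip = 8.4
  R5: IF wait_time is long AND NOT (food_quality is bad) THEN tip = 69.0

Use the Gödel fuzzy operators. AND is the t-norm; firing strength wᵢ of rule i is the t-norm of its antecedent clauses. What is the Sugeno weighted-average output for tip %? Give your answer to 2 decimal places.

52.79

R1 (z=77.3): ¬acceptable=1−0.88=0.12, ¬long=1−0.66=0.34; AND[min(a, b)] → w = 0.12
R2 (z=61.9): short=0.15 → w = 0.15
R3 (z=39.0): okay=0.57, acceptable=0.88, ¬short=1−0.15=0.85; AND[min(a, b)] → w = 0.57
R4 (z=8.4): acceptable=0.88, ¬bad=1−0.37=0.63, short=0.15; AND[min(a, b)] → w = 0.15
R5 (z=69.0): long=0.66, ¬bad=1−0.37=0.63; AND[min(a, b)] → w = 0.63
Weighted average = (0.12·77.3 + 0.15·61.9 + 0.57·39.0 + 0.15·8.4 + 0.63·69.0) / (0.12 + 0.15 + 0.57 + 0.15 + 0.63)
  = 85.5210 / 1.6200 = 52.79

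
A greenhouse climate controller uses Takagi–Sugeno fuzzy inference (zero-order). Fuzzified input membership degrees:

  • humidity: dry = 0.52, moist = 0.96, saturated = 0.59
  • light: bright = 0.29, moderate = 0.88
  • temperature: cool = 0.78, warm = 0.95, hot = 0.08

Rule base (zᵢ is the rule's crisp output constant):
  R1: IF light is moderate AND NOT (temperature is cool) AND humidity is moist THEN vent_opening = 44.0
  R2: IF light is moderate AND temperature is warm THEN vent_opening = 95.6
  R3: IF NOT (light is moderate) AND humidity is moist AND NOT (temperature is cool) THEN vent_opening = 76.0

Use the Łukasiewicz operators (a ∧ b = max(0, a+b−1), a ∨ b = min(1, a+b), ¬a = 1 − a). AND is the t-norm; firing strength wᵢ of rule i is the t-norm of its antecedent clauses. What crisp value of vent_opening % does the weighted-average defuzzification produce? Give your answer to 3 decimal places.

92.121

R1 (z=44.0): moderate=0.88, ¬cool=1−0.78=0.22, moist=0.96; AND[max(0, a+b−1)] → w = 0.06
R2 (z=95.6): moderate=0.88, warm=0.95; AND[max(0, a+b−1)] → w = 0.83
R3 (z=76.0): ¬moderate=1−0.88=0.12, moist=0.96, ¬cool=1−0.78=0.22; AND[max(0, a+b−1)] → w = 0.00
Weighted average = (0.06·44.0 + 0.83·95.6 + 0.00·76.0) / (0.06 + 0.83 + 0.00)
  = 81.9880 / 0.8900 = 92.121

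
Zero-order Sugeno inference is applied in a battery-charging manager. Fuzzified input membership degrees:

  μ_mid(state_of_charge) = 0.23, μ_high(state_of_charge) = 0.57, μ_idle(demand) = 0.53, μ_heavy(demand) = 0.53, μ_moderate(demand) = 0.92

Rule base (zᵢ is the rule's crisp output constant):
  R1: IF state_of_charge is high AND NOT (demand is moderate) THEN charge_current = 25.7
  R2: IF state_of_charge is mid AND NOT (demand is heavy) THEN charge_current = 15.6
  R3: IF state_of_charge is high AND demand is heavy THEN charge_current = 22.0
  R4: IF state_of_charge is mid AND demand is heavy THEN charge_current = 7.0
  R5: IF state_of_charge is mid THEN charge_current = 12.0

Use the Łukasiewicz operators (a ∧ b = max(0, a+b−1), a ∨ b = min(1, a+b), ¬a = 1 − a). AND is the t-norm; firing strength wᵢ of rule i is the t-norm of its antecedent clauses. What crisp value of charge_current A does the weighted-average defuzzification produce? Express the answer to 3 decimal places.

15.030

R1 (z=25.7): high=0.57, ¬moderate=1−0.92=0.08; AND[max(0, a+b−1)] → w = 0.00
R2 (z=15.6): mid=0.23, ¬heavy=1−0.53=0.47; AND[max(0, a+b−1)] → w = 0.00
R3 (z=22.0): high=0.57, heavy=0.53; AND[max(0, a+b−1)] → w = 0.10
R4 (z=7.0): mid=0.23, heavy=0.53; AND[max(0, a+b−1)] → w = 0.00
R5 (z=12.0): mid=0.23 → w = 0.23
Weighted average = (0.00·25.7 + 0.00·15.6 + 0.10·22.0 + 0.00·7.0 + 0.23·12.0) / (0.00 + 0.00 + 0.10 + 0.00 + 0.23)
  = 4.9600 / 0.3300 = 15.030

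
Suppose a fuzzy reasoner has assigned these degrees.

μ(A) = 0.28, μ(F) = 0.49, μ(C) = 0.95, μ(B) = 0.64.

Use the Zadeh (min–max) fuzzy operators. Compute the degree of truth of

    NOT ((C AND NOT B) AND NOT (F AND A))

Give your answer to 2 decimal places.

NOT B = 1 − 0.64 = 0.36
C AND NOT B = min(a, b) on (0.95, 0.36) = 0.36
F AND A = min(a, b) on (0.49, 0.28) = 0.28
NOT (F AND A) = 1 − 0.28 = 0.72
(C AND NOT B) AND NOT (F AND A) = min(a, b) on (0.36, 0.72) = 0.36
NOT ((C AND NOT B) AND NOT (F AND A)) = 1 − 0.36 = 0.64

0.64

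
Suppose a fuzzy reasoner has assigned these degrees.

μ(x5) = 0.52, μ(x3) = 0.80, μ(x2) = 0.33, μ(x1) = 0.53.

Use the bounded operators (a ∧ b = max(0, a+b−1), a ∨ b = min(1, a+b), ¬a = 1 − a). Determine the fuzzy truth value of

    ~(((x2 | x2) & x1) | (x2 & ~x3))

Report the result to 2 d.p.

x2 | x2 = min(1, a+b) on (0.33, 0.33) = 0.66
(x2 | x2) & x1 = max(0, a+b−1) on (0.66, 0.53) = 0.19
~x3 = 1 − 0.80 = 0.20
x2 & ~x3 = max(0, a+b−1) on (0.33, 0.20) = 0.00
((x2 | x2) & x1) | (x2 & ~x3) = min(1, a+b) on (0.19, 0.00) = 0.19
~(((x2 | x2) & x1) | (x2 & ~x3)) = 1 − 0.19 = 0.81

0.81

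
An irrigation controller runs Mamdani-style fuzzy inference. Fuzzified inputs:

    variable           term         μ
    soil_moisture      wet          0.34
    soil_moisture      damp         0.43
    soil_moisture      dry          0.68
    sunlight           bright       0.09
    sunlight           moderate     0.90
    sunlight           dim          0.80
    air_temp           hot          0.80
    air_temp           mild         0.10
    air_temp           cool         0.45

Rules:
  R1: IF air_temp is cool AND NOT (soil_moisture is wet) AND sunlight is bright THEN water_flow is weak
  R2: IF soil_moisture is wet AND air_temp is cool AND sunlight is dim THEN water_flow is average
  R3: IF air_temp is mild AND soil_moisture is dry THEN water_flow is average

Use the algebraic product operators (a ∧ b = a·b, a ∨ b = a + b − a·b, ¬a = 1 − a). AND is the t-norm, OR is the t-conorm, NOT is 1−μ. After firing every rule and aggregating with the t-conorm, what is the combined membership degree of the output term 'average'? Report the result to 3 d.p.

R1: cool=0.45, ¬wet=1−0.34=0.66, bright=0.09; AND[a·b] → w = 0.0267
R2: wet=0.34, cool=0.45, dim=0.80; AND[a·b] → w = 0.1224
R3: mild=0.10, dry=0.68; AND[a·b] → w = 0.0680
Rules with consequent 'average': {R2, R3} → strengths 0.1224, 0.0680
Aggregate via t-conorm [a + b − a·b]: 0.1821

0.182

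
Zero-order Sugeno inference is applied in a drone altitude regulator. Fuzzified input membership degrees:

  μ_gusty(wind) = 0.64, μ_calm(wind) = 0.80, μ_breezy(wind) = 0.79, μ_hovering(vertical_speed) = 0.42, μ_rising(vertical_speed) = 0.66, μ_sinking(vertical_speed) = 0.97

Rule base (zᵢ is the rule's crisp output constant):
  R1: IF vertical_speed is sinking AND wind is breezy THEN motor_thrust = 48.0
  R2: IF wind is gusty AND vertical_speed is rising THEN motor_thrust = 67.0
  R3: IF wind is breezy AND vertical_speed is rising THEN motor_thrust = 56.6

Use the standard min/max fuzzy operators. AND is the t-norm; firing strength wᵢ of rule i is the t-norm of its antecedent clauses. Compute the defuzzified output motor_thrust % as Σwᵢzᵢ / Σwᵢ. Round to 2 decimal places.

56.53

R1 (z=48.0): sinking=0.97, breezy=0.79; AND[min(a, b)] → w = 0.79
R2 (z=67.0): gusty=0.64, rising=0.66; AND[min(a, b)] → w = 0.64
R3 (z=56.6): breezy=0.79, rising=0.66; AND[min(a, b)] → w = 0.66
Weighted average = (0.79·48.0 + 0.64·67.0 + 0.66·56.6) / (0.79 + 0.64 + 0.66)
  = 118.1560 / 2.0900 = 56.53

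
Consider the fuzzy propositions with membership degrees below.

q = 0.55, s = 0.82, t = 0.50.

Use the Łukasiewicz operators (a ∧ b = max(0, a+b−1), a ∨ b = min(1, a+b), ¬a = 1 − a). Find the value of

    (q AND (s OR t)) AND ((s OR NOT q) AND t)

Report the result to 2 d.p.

0.05

s OR t = min(1, a+b) on (0.82, 0.50) = 1.00
q AND (s OR t) = max(0, a+b−1) on (0.55, 1.00) = 0.55
NOT q = 1 − 0.55 = 0.45
s OR NOT q = min(1, a+b) on (0.82, 0.45) = 1.00
(s OR NOT q) AND t = max(0, a+b−1) on (1.00, 0.50) = 0.50
(q AND (s OR t)) AND ((s OR NOT q) AND t) = max(0, a+b−1) on (0.55, 0.50) = 0.05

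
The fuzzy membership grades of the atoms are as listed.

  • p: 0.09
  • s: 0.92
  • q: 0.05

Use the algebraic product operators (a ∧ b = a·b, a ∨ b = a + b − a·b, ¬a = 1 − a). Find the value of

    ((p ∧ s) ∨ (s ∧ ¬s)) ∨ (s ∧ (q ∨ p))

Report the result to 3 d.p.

0.256

p ∧ s = a·b on (0.0900, 0.9200) = 0.0828
¬s = 1 − 0.9200 = 0.0800
s ∧ ¬s = a·b on (0.9200, 0.0800) = 0.0736
(p ∧ s) ∨ (s ∧ ¬s) = a + b − a·b on (0.0828, 0.0736) = 0.1503
q ∨ p = a + b − a·b on (0.0500, 0.0900) = 0.1355
s ∧ (q ∨ p) = a·b on (0.9200, 0.1355) = 0.1247
((p ∧ s) ∨ (s ∧ ¬s)) ∨ (s ∧ (q ∨ p)) = a + b − a·b on (0.1503, 0.1247) = 0.2562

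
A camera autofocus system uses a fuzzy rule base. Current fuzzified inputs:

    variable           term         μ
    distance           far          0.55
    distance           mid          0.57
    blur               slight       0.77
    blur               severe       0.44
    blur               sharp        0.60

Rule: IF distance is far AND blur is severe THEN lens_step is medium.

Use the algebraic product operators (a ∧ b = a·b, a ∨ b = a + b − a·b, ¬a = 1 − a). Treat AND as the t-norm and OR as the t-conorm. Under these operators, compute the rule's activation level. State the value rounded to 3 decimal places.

0.242

firing strength: far=0.55, severe=0.44; AND[a·b] → w = 0.2420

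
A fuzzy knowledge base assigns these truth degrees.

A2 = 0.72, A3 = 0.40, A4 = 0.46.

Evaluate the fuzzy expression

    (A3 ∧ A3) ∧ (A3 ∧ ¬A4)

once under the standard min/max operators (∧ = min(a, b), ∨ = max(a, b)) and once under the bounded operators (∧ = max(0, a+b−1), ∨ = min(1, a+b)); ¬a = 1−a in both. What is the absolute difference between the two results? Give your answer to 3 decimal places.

Under standard min/max:
  A3 ∧ A3 = min(a, b) on (0.40, 0.40) = 0.40
  ¬A4 = 1 − 0.46 = 0.54
  A3 ∧ ¬A4 = min(a, b) on (0.40, 0.54) = 0.40
  (A3 ∧ A3) ∧ (A3 ∧ ¬A4) = min(a, b) on (0.40, 0.40) = 0.40
  → value = 0.4000
Under bounded:
  A3 ∧ A3 = max(0, a+b−1) on (0.40, 0.40) = 0.00
  ¬A4 = 1 − 0.46 = 0.54
  A3 ∧ ¬A4 = max(0, a+b−1) on (0.40, 0.54) = 0.00
  (A3 ∧ A3) ∧ (A3 ∧ ¬A4) = max(0, a+b−1) on (0.00, 0.00) = 0.00
  → value = 0.0000
|0.4000 − 0.0000| = 0.400

0.400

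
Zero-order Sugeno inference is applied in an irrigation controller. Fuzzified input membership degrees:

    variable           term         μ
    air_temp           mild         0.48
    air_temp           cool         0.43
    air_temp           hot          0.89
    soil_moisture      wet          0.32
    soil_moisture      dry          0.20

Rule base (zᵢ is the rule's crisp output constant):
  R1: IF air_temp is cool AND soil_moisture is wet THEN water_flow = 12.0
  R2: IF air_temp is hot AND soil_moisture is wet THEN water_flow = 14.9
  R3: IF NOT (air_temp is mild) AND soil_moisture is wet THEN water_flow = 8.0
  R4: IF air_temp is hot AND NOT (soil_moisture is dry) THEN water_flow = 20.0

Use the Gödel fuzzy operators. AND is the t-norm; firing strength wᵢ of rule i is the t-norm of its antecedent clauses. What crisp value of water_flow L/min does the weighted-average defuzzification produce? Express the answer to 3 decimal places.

R1 (z=12.0): cool=0.43, wet=0.32; AND[min(a, b)] → w = 0.32
R2 (z=14.9): hot=0.89, wet=0.32; AND[min(a, b)] → w = 0.32
R3 (z=8.0): ¬mild=1−0.48=0.52, wet=0.32; AND[min(a, b)] → w = 0.32
R4 (z=20.0): hot=0.89, ¬dry=1−0.20=0.80; AND[min(a, b)] → w = 0.80
Weighted average = (0.32·12.0 + 0.32·14.9 + 0.32·8.0 + 0.80·20.0) / (0.32 + 0.32 + 0.32 + 0.80)
  = 27.1680 / 1.7600 = 15.436

15.436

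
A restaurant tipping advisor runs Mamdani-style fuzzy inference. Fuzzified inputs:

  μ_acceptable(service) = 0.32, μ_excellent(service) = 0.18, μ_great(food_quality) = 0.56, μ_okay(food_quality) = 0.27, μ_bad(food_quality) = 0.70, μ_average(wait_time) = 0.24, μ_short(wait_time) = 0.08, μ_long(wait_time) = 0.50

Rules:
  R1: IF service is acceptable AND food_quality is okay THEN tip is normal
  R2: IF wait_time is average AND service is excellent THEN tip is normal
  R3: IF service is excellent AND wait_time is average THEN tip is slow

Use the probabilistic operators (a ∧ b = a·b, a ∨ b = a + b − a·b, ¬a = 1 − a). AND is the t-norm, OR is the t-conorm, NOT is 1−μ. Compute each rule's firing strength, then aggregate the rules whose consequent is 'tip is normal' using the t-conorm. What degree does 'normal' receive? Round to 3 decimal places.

0.126

R1: acceptable=0.32, okay=0.27; AND[a·b] → w = 0.0864
R2: average=0.24, excellent=0.18; AND[a·b] → w = 0.0432
R3: excellent=0.18, average=0.24; AND[a·b] → w = 0.0432
Rules with consequent 'normal': {R1, R2} → strengths 0.0864, 0.0432
Aggregate via t-conorm [a + b − a·b]: 0.1259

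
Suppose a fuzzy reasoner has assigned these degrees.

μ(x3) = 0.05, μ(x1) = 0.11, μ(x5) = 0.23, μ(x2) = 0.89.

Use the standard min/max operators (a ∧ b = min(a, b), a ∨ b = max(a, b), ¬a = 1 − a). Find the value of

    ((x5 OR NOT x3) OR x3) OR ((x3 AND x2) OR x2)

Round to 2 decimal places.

0.95

NOT x3 = 1 − 0.05 = 0.95
x5 OR NOT x3 = max(a, b) on (0.23, 0.95) = 0.95
(x5 OR NOT x3) OR x3 = max(a, b) on (0.95, 0.05) = 0.95
x3 AND x2 = min(a, b) on (0.05, 0.89) = 0.05
(x3 AND x2) OR x2 = max(a, b) on (0.05, 0.89) = 0.89
((x5 OR NOT x3) OR x3) OR ((x3 AND x2) OR x2) = max(a, b) on (0.95, 0.89) = 0.95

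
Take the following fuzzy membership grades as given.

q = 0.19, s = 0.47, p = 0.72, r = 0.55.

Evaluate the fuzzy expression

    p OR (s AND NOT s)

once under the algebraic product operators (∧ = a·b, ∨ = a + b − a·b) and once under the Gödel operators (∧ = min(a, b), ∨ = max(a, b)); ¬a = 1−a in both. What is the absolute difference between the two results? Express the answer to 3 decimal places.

0.070

Under algebraic product:
  NOT s = 1 − 0.4700 = 0.5300
  s AND NOT s = a·b on (0.4700, 0.5300) = 0.2491
  p OR (s AND NOT s) = a + b − a·b on (0.7200, 0.2491) = 0.7897
  → value = 0.7897
Under Gödel:
  NOT s = 1 − 0.47 = 0.53
  s AND NOT s = min(a, b) on (0.47, 0.53) = 0.47
  p OR (s AND NOT s) = max(a, b) on (0.72, 0.47) = 0.72
  → value = 0.7200
|0.7897 − 0.7200| = 0.070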